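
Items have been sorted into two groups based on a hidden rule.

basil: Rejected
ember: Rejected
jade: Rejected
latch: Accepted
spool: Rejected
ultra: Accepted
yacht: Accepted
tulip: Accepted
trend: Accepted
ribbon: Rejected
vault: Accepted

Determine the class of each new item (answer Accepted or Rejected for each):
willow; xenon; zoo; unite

Rejected, Rejected, Rejected, Accepted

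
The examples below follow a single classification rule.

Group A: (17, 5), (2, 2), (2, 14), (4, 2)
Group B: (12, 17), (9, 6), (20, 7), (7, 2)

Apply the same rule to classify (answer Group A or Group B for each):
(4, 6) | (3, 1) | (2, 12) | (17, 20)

Group A, Group A, Group A, Group B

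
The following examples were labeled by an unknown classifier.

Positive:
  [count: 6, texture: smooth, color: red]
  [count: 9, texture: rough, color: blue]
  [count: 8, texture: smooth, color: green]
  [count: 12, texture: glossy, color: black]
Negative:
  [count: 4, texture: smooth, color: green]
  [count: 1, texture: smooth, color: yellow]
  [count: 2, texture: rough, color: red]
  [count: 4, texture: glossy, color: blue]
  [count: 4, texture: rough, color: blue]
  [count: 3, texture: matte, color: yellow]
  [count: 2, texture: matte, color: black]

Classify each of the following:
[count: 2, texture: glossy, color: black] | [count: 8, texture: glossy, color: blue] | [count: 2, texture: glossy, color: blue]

Negative, Positive, Negative

Rule: count ≥ 6. This holds for each 'Positive' example and fails for each 'Negative' one.
[count: 2, texture: glossy, color: black] → count = 2 → Negative.
[count: 8, texture: glossy, color: blue] → count = 8 → Positive.
[count: 2, texture: glossy, color: blue] → count = 2 → Negative.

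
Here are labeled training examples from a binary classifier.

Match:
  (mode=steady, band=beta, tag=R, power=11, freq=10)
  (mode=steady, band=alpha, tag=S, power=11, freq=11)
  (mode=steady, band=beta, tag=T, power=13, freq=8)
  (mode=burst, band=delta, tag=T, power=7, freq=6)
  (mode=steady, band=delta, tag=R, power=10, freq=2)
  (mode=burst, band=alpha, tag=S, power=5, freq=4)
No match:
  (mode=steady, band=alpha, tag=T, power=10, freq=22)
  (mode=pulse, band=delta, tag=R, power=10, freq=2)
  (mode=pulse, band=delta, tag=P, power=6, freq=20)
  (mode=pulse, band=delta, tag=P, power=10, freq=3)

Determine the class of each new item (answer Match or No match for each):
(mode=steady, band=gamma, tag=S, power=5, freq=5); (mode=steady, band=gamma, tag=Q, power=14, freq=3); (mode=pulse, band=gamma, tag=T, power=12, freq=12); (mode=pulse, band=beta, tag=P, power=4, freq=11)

A rule that fits every label: mode is not pulse AND freq ≤ 11 — true of each 'Match' example, false of each 'No match' one.
(mode=steady, band=gamma, tag=S, power=5, freq=5): mode is steady, freq = 5 — checks out, so Match.
(mode=steady, band=gamma, tag=Q, power=14, freq=3): mode is steady, freq = 3 — checks out, so Match.
(mode=pulse, band=gamma, tag=T, power=12, freq=12): mode is pulse, freq = 12 — doesn't qualify, so No match.
(mode=pulse, band=beta, tag=P, power=4, freq=11): mode is pulse, freq = 11 — doesn't qualify, so No match.

Match, Match, No match, No match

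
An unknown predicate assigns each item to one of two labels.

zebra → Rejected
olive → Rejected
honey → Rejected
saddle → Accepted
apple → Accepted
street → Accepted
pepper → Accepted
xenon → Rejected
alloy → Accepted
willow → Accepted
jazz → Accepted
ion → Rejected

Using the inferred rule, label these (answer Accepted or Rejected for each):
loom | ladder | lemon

One predicate separates the groups cleanly: has a double letter.
loom: 'oo' doubled — satisfies this, so Accepted.
ladder: 'dd' doubled — satisfies this, so Accepted.
lemon: no doubled letter — does not fit, so Rejected.

Accepted, Accepted, Rejected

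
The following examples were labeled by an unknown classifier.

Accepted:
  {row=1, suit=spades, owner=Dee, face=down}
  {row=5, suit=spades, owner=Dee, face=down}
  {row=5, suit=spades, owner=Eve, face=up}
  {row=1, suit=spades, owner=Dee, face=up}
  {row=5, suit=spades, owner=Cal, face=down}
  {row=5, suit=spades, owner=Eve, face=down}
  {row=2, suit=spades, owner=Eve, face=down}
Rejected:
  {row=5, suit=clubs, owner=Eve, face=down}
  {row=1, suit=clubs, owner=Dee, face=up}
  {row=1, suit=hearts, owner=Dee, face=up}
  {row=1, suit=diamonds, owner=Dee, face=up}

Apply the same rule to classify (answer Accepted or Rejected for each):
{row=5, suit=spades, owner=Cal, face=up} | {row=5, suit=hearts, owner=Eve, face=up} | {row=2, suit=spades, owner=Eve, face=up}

Accepted, Rejected, Accepted

The rule appears to be: suit is spades.
{row=5, suit=spades, owner=Cal, face=up}: Accepted (suit is spades).
{row=5, suit=hearts, owner=Eve, face=up}: Rejected (suit is hearts).
{row=2, suit=spades, owner=Eve, face=up}: Accepted (suit is spades).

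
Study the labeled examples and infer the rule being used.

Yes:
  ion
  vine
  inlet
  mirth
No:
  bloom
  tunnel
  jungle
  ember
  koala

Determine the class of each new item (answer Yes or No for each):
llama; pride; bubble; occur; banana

No, Yes, No, No, No

The simplest hypothesis consistent with all the labels is: contains 'i'.
llama: No (no 'i').
pride: Yes (has 'i').
bubble: No (no 'i').
occur: No (no 'i').
banana: No (no 'i').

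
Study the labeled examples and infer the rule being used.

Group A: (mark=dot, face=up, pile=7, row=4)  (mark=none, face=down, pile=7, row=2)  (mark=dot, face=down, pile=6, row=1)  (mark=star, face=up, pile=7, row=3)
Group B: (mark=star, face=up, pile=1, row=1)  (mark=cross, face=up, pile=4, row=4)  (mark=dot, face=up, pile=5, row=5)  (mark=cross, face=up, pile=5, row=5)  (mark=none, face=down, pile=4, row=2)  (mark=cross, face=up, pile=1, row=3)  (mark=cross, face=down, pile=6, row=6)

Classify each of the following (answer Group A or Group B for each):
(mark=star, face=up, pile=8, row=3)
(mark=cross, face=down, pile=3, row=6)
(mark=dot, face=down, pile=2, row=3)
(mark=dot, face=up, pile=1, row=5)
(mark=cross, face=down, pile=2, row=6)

The common property of the 'Group A' items is: row ≤ 4 AND pile ≥ 5. No 'Group B' item has it.
(mark=star, face=up, pile=8, row=3): row = 3, pile = 8, meets the rule → Group A. (mark=cross, face=down, pile=3, row=6): row = 6, pile = 3, fails the rule → Group B. (mark=dot, face=down, pile=2, row=3): row = 3, pile = 2, fails the rule → Group B. (mark=dot, face=up, pile=1, row=5): row = 5, pile = 1, fails the rule → Group B. (mark=cross, face=down, pile=2, row=6): row = 6, pile = 2, fails the rule → Group B.

Group A, Group B, Group B, Group B, Group B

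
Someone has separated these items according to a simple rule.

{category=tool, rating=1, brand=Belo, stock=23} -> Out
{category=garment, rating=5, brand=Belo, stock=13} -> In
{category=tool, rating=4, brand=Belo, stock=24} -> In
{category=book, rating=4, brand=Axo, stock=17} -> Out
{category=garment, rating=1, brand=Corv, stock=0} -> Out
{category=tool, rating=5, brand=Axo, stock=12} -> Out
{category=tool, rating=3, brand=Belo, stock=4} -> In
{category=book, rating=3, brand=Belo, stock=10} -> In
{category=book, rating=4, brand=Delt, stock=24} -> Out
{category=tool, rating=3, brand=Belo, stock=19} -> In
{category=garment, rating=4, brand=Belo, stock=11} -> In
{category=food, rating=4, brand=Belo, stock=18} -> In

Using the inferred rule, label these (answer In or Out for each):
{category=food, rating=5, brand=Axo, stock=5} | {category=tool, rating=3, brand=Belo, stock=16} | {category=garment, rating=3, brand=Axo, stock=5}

Out, In, Out

All 'In' examples share one property — brand is Belo AND rating ≥ 3 — and every 'Out' example lacks it.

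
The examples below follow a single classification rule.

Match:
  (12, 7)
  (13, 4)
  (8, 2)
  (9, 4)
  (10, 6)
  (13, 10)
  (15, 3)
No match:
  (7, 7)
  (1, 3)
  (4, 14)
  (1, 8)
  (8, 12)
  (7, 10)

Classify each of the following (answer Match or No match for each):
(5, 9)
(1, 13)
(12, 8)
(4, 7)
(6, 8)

No match, No match, Match, No match, No match

Checking candidate rules against both groups, what survives is: first > second.
No match: (5, 9), since 5 < 9. No match: (1, 13), since 1 < 13. Match: (12, 8), since 12 > 8. No match: (4, 7), since 4 < 7. No match: (6, 8), since 6 < 8.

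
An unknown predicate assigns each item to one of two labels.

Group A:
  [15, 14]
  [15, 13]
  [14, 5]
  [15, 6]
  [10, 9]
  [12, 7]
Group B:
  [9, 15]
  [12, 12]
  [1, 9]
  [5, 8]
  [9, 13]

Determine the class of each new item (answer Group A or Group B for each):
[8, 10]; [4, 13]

Checking candidate rules against both groups, what survives is: first > second.
[8, 10]: 8 < 10, does not fit → Group B. [4, 13]: 4 < 13, does not fit → Group B.

Group B, Group B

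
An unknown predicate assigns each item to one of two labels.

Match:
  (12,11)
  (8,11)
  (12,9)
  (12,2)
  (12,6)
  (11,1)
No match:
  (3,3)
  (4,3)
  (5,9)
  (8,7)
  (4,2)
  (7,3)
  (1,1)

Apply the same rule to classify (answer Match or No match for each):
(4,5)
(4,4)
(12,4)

No match, No match, Match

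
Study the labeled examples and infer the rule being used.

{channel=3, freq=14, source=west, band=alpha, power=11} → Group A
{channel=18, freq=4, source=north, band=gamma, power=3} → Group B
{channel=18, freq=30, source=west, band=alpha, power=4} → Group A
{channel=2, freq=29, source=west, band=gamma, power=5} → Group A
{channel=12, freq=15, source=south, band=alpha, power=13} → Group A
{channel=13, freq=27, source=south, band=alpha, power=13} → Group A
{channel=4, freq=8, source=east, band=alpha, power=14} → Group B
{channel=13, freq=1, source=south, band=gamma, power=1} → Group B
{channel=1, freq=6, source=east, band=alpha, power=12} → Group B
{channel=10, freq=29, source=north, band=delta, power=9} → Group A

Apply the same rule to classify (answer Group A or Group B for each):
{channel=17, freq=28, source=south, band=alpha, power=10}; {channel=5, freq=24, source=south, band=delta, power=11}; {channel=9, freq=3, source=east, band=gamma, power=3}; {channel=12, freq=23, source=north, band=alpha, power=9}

Group A, Group A, Group B, Group A

The common property of the 'Group A' items is: freq ≥ 14. No 'Group B' item has it.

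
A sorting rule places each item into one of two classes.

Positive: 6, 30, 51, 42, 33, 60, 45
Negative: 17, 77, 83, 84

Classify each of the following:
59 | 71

The pattern is that an item is 'Positive' exactly when: multiple of 3 AND at most 60.

Negative, Negative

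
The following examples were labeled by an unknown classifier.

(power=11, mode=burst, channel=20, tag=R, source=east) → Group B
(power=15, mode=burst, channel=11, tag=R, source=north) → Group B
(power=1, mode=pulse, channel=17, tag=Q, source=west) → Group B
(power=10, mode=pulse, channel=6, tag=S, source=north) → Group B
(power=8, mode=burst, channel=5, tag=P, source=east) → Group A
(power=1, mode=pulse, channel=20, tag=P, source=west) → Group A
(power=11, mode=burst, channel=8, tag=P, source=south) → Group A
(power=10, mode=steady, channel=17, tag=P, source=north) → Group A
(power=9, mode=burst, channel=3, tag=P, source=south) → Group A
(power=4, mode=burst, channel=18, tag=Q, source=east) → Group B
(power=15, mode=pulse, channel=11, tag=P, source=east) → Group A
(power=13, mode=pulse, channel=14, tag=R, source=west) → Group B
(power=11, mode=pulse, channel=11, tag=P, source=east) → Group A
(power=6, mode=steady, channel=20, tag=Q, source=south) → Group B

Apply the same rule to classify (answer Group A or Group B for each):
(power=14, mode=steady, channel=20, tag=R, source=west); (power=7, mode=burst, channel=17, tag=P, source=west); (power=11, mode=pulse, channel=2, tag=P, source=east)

Group B, Group A, Group A

Looking at the examples, the only property every 'Group A' case has and every 'Group B' case lacks is: tag is P.
(power=14, mode=steady, channel=20, tag=R, source=west): tag is R — doesn't qualify, so Group B. (power=7, mode=burst, channel=17, tag=P, source=west): tag is P — fits, so Group A. (power=11, mode=pulse, channel=2, tag=P, source=east): tag is P — fits, so Group A.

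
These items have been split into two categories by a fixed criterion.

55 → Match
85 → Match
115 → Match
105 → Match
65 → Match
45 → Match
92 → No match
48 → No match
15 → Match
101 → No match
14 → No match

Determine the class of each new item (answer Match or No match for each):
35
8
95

Match, No match, Match

The distinguishing property — multiple of 5 — holds for all the 'Match' cases and none of the 'No match' cases.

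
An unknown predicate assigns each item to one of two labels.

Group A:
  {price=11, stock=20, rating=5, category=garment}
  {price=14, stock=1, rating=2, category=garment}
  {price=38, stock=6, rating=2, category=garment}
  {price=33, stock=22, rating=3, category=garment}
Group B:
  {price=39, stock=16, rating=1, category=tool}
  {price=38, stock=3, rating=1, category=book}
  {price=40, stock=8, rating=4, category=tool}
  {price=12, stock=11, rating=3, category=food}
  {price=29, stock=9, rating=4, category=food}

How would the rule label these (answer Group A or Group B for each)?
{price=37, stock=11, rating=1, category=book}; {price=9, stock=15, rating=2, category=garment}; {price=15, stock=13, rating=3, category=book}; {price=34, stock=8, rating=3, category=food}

Group B, Group A, Group B, Group B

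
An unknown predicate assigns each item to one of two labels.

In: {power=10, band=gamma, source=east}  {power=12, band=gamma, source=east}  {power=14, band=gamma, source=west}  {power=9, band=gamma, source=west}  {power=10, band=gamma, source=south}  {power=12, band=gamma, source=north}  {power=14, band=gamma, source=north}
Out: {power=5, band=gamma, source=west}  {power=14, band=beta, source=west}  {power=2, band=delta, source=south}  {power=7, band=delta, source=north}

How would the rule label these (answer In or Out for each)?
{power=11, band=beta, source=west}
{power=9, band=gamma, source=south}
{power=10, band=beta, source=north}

All 'In' examples share one property — band is gamma AND power ≥ 7 — and every 'Out' example lacks it.
{power=11, band=beta, source=west}: Out (band is beta, power = 11). {power=9, band=gamma, source=south}: In (band is gamma, power = 9). {power=10, band=beta, source=north}: Out (band is beta, power = 10).

Out, In, Out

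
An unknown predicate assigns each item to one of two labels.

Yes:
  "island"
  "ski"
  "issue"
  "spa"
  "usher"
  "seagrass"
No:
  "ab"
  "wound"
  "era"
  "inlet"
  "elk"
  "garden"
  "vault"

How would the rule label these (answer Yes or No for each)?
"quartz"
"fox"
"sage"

The rule appears to be: contains 's'.
"quartz": no 's', doesn't match → No. "fox": no 's', doesn't match → No. "sage": has 's', has this property → Yes.

No, No, Yes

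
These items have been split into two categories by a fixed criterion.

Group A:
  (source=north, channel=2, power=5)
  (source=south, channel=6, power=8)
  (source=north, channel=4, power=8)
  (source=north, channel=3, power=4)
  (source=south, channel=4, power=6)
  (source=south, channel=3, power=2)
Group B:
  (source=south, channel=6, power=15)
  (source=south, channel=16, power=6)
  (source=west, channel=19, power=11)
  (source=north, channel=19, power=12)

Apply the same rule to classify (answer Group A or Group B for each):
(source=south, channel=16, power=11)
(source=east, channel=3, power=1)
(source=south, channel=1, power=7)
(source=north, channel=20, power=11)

Group B, Group A, Group A, Group B

The common property of the 'Group A' items is: power ≤ 8 AND channel ≤ 6. No 'Group B' item has it.
(source=south, channel=16, power=11) — power = 11, channel = 16, hence Group B.
(source=east, channel=3, power=1) — power = 1, channel = 3, hence Group A.
(source=south, channel=1, power=7) — power = 7, channel = 1, hence Group A.
(source=north, channel=20, power=11) — power = 11, channel = 20, hence Group B.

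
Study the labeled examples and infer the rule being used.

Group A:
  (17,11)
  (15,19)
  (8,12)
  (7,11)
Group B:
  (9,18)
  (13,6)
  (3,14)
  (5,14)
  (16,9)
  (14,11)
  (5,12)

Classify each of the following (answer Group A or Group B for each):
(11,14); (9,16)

Group B, Group B

One predicate separates the groups cleanly: sum is even.
(11,14): Group B (11+14 = 25).
(9,16): Group B (9+16 = 25).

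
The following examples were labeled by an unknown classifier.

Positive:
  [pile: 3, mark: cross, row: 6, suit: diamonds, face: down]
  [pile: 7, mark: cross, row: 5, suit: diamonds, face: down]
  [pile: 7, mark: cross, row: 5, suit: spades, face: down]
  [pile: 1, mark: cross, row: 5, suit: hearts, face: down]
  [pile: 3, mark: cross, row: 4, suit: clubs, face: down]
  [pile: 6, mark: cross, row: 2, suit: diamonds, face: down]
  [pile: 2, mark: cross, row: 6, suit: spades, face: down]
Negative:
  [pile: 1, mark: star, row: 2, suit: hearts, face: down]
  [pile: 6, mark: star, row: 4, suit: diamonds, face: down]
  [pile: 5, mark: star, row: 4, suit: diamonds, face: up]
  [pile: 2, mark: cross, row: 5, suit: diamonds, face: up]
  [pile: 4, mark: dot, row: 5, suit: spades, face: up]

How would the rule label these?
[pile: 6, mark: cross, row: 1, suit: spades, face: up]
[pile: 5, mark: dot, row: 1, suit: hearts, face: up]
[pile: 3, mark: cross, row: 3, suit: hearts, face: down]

'Positive' ⟺ face is down AND mark is cross.

Negative, Negative, Positive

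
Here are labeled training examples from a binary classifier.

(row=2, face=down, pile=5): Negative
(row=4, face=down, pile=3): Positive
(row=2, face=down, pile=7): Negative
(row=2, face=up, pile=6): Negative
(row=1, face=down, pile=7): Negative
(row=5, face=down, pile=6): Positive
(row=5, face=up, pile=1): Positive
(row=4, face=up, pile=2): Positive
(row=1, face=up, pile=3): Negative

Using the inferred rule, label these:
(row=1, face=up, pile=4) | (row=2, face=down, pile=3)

The common property of the 'Positive' items is: row ≥ 4. No 'Negative' item has it.
(row=1, face=up, pile=4): Negative (row = 1).
(row=2, face=down, pile=3): Negative (row = 2).

Negative, Negative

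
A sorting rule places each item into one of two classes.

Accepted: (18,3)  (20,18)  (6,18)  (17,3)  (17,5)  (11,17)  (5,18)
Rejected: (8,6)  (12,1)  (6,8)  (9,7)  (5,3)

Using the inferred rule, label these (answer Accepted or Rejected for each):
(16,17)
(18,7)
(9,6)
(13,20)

The pattern is that an item is 'Accepted' exactly when: sum ≥ 20.
(16,17) → 16+17 = 33 → Accepted.
(18,7) → 18+7 = 25 → Accepted.
(9,6) → 9+6 = 15 → Rejected.
(13,20) → 13+20 = 33 → Accepted.

Accepted, Accepted, Rejected, Accepted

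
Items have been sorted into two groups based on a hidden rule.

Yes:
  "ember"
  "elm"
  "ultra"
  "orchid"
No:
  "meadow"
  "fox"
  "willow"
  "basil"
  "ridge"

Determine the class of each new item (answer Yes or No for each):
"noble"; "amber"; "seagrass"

Every 'Yes' example satisfies: starts with a vowel. None of the 'No' examples do.

No, Yes, No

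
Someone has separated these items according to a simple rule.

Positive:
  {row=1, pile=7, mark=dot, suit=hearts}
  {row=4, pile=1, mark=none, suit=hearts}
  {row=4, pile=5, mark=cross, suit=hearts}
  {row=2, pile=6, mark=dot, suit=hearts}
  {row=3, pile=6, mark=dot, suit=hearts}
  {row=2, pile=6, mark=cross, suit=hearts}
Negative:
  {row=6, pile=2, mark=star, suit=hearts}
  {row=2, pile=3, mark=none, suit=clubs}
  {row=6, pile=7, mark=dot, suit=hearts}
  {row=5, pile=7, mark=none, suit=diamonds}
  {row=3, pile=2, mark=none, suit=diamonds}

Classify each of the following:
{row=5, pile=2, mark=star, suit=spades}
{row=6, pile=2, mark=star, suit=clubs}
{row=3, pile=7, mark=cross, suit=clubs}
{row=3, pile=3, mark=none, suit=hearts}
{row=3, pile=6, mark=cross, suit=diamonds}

Negative, Negative, Negative, Positive, Negative

Every 'Positive' example satisfies: suit is hearts AND row ≤ 4. None of the 'Negative' examples do.
Negative: {row=5, pile=2, mark=star, suit=spades}, since suit is spades, row = 5.
Negative: {row=6, pile=2, mark=star, suit=clubs}, since suit is clubs, row = 6.
Negative: {row=3, pile=7, mark=cross, suit=clubs}, since suit is clubs, row = 3.
Positive: {row=3, pile=3, mark=none, suit=hearts}, since suit is hearts, row = 3.
Negative: {row=3, pile=6, mark=cross, suit=diamonds}, since suit is diamonds, row = 3.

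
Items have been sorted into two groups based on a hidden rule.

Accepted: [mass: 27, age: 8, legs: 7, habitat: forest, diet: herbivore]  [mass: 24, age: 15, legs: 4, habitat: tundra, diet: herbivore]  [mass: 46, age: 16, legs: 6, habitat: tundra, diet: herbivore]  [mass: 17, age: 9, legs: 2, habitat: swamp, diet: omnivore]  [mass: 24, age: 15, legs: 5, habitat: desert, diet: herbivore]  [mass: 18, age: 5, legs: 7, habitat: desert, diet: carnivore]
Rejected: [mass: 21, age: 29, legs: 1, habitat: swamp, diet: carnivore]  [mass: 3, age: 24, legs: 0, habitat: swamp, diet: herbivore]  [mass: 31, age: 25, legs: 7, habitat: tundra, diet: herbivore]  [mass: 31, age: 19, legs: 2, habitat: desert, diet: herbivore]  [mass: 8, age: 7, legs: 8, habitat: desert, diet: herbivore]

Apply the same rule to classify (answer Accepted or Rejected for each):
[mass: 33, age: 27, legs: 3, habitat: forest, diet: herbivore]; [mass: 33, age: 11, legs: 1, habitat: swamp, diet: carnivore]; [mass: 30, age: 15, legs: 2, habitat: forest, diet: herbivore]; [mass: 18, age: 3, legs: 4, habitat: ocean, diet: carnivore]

'Accepted' ⟺ age ≤ 16 AND legs ≤ 7.

Rejected, Accepted, Accepted, Accepted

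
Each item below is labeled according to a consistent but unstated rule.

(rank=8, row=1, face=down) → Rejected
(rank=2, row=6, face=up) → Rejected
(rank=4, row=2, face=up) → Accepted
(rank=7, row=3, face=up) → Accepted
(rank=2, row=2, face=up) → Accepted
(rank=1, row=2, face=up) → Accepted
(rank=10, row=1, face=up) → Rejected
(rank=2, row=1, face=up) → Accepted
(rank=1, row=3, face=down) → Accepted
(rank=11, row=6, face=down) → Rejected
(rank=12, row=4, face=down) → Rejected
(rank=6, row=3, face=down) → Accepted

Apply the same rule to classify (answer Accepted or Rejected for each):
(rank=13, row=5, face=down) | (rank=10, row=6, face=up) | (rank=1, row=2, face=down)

The rule appears to be: rank ≤ 7 AND row ≤ 3.
(rank=13, row=5, face=down): rank = 13, row = 5, does not fit → Rejected. (rank=10, row=6, face=up): rank = 10, row = 6, does not fit → Rejected. (rank=1, row=2, face=down): rank = 1, row = 2, has this property → Accepted.

Rejected, Rejected, Accepted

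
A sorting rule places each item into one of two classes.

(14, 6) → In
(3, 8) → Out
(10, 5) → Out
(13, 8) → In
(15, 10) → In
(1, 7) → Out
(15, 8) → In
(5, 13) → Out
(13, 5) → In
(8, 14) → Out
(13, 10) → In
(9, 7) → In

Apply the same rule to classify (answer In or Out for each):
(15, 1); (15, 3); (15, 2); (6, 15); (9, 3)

In, In, In, Out, Out

The distinguishing property — first > second AND sum ≥ 16 — holds for all the 'In' cases and none of the 'Out' cases.
(15, 1): 15 > 1, 15+1 = 16 — fits, so In.
(15, 3): 15 > 3, 15+3 = 18 — fits, so In.
(15, 2): 15 > 2, 15+2 = 17 — fits, so In.
(6, 15): 6 < 15, 6+15 = 21 — fails the rule, so Out.
(9, 3): 9 > 3, 9+3 = 12 — fails the rule, so Out.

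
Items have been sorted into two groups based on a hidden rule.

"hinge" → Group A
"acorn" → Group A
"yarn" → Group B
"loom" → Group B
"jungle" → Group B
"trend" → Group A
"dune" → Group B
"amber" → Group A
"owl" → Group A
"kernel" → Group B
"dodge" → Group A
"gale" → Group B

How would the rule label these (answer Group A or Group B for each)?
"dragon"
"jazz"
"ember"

Group B, Group B, Group A

Looking at the examples, the only property every 'Group A' case has and every 'Group B' case lacks is: odd length.
"dragon": Group B (length 6). "jazz": Group B (length 4). "ember": Group A (length 5).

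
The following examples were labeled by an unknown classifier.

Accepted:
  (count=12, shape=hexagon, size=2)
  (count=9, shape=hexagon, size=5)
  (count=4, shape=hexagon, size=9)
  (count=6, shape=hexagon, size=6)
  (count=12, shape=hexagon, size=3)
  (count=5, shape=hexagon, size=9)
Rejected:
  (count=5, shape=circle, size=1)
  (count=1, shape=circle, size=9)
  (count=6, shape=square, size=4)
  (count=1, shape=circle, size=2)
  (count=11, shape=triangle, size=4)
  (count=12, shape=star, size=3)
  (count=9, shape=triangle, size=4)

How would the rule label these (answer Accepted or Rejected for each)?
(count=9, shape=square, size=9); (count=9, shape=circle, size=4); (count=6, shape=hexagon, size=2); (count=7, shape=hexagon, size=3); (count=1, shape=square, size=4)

Rejected, Rejected, Accepted, Accepted, Rejected

A rule that fits every label: shape is hexagon — true of each 'Accepted' example, false of each 'Rejected' one.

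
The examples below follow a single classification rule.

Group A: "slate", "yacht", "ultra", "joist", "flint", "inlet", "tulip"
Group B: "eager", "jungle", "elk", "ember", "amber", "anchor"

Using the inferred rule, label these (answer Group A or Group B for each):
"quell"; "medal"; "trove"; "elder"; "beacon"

'Group A' ⟺ contains 't'.
Group B: "quell", since no 't'. Group B: "medal", since no 't'. Group A: "trove", since has 't'. Group B: "elder", since no 't'. Group B: "beacon", since no 't'.

Group B, Group B, Group A, Group B, Group B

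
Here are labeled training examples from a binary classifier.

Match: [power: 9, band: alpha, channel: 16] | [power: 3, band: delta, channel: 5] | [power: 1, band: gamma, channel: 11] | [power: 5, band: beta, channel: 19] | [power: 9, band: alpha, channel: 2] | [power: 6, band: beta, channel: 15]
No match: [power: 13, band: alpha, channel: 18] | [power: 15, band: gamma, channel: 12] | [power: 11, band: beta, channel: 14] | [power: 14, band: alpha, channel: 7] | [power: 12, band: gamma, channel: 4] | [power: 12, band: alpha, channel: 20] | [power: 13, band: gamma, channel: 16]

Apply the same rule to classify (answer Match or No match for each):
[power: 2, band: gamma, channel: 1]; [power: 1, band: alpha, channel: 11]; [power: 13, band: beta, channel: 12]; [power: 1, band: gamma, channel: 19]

Match, Match, No match, Match

The common property of the 'Match' items is: power ≤ 9. No 'No match' item has it.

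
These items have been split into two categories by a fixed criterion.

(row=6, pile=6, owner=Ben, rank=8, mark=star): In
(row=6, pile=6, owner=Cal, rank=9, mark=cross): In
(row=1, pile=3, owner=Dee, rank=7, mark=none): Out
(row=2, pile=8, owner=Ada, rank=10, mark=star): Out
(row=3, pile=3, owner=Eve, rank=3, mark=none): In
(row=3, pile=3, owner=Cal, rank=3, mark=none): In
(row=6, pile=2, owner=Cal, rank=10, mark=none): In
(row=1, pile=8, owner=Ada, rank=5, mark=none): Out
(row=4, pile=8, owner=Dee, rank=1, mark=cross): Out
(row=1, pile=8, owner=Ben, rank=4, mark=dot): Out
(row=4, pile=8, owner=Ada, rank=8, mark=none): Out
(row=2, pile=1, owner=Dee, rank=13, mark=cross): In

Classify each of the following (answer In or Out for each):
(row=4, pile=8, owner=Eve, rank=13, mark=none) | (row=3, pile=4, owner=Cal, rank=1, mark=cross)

Every 'In' example satisfies: pile ≤ 6 AND row ≥ 2. None of the 'Out' examples do.

Out, In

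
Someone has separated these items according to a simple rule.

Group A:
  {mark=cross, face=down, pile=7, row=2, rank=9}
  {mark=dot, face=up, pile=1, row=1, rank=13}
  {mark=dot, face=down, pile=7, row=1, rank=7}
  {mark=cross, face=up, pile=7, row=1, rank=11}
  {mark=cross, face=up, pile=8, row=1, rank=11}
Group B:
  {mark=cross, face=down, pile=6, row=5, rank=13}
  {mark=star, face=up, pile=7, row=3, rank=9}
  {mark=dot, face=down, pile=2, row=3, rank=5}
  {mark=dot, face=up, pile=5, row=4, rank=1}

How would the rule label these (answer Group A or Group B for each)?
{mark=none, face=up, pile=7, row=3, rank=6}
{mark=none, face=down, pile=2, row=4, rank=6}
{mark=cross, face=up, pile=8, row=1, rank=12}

Group B, Group B, Group A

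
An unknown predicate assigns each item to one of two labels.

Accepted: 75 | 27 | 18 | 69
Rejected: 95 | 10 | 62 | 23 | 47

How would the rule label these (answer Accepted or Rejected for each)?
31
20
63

All 'Accepted' examples share one property — multiple of 3 — and every 'Rejected' example lacks it.

Rejected, Rejected, Accepted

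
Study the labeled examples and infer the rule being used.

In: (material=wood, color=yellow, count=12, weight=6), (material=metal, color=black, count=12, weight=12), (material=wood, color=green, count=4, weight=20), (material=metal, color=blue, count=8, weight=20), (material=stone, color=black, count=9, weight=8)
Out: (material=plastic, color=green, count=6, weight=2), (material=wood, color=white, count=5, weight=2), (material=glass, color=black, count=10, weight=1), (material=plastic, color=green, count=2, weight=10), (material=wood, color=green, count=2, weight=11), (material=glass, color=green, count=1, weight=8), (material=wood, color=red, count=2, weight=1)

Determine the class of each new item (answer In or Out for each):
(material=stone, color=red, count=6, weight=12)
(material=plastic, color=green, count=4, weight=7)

In, In

All 'In' examples share one property — weight ≥ 6 AND count ≥ 4 — and every 'Out' example lacks it.
(material=stone, color=red, count=6, weight=12) — weight = 12, count = 6, hence In. (material=plastic, color=green, count=4, weight=7) — weight = 7, count = 4, hence In.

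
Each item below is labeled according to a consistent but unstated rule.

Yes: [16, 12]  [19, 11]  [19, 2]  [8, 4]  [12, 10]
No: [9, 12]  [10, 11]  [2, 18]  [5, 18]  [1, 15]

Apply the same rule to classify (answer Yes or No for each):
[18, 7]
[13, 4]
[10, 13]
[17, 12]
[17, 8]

Yes, Yes, No, Yes, Yes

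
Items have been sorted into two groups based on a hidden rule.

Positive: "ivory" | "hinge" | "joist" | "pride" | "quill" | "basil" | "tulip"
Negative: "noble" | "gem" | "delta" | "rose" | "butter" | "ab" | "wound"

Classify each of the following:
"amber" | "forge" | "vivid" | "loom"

Negative, Negative, Positive, Negative

Comparing the two groups points to one rule — contains 'i'.
Negative: "amber", since no 'i'. Negative: "forge", since no 'i'. Positive: "vivid", since has 'i'. Negative: "loom", since no 'i'.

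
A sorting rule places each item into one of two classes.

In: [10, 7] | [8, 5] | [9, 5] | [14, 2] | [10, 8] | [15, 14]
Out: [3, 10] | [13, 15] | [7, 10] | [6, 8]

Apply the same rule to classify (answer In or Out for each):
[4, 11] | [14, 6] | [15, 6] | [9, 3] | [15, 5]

A rule that fits every label: first > second — true of each 'In' example, false of each 'Out' one.
[4, 11] → 4 < 11 → Out.
[14, 6] → 14 > 6 → In.
[15, 6] → 15 > 6 → In.
[9, 3] → 9 > 3 → In.
[15, 5] → 15 > 5 → In.

Out, In, In, In, In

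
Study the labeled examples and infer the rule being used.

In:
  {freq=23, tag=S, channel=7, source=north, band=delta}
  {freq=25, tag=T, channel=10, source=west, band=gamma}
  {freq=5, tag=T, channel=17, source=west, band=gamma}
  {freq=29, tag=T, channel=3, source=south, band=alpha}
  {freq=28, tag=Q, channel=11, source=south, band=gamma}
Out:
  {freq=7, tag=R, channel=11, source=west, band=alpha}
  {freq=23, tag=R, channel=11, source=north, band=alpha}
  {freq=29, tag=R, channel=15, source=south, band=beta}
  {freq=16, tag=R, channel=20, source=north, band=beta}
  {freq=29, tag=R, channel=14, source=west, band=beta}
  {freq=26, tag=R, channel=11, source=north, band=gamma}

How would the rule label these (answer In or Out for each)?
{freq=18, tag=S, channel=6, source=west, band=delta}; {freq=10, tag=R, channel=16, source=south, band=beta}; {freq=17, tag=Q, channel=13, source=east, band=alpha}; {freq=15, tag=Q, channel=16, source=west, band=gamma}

In, Out, In, In

The pattern is that an item is 'In' exactly when: tag is not R.
{freq=18, tag=S, channel=6, source=west, band=delta} → tag is S → In.
{freq=10, tag=R, channel=16, source=south, band=beta} → tag is R → Out.
{freq=17, tag=Q, channel=13, source=east, band=alpha} → tag is Q → In.
{freq=15, tag=Q, channel=16, source=west, band=gamma} → tag is Q → In.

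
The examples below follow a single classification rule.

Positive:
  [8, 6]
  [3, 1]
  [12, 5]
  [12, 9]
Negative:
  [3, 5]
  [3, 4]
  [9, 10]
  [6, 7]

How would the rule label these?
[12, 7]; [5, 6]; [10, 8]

Positive, Negative, Positive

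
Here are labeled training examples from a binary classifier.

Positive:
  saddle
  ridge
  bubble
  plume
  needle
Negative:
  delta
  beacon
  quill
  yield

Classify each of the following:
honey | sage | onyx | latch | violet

Negative, Positive, Negative, Negative, Negative

One predicate separates the groups cleanly: ends with 'e'.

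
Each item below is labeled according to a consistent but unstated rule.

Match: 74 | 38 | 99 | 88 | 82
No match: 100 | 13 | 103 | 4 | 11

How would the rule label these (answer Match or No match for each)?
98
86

Match, Match

The common property of the 'Match' items is: digit sum ≥ 5. No 'No match' item has it.
98 — digit sum 9+8 = 17, hence Match. 86 — digit sum 8+6 = 14, hence Match.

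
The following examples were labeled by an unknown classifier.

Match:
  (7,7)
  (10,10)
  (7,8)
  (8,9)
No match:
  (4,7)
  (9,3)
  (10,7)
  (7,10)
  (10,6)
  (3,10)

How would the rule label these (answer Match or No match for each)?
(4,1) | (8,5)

No match, No match

The rule appears to be: |first − second| ≤ 1.
(4,1): No match (|4−1| = 3).
(8,5): No match (|8−5| = 3).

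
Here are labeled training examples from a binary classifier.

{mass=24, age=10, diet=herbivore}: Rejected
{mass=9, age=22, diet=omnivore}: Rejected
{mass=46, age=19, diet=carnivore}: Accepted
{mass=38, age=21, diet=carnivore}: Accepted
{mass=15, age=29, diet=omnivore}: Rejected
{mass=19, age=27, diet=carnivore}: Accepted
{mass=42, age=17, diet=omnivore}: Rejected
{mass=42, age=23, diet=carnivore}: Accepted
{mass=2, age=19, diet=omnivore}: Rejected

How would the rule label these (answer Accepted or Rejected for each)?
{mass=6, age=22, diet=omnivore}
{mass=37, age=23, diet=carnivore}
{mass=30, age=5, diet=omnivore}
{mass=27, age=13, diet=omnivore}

Rejected, Accepted, Rejected, Rejected

Every 'Accepted' example satisfies: diet is carnivore. None of the 'Rejected' examples do.
{mass=6, age=22, diet=omnivore} — diet is omnivore, hence Rejected.
{mass=37, age=23, diet=carnivore} — diet is carnivore, hence Accepted.
{mass=30, age=5, diet=omnivore} — diet is omnivore, hence Rejected.
{mass=27, age=13, diet=omnivore} — diet is omnivore, hence Rejected.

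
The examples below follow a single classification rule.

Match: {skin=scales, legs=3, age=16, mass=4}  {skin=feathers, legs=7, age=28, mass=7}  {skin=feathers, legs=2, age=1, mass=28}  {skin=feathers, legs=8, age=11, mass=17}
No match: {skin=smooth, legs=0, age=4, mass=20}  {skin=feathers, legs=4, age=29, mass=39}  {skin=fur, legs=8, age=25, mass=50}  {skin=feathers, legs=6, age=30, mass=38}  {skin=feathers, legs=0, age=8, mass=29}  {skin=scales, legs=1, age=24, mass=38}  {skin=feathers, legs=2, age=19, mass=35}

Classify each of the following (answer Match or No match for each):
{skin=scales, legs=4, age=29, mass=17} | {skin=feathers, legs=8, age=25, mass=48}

Match, No match

Every 'Match' example satisfies: legs ≥ 1 AND mass ≤ 28. None of the 'No match' examples do.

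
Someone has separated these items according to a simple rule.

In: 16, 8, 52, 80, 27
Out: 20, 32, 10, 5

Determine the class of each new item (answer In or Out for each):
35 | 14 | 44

In, Out, In

The simplest hypothesis consistent with all the labels is: digit sum ≥ 6.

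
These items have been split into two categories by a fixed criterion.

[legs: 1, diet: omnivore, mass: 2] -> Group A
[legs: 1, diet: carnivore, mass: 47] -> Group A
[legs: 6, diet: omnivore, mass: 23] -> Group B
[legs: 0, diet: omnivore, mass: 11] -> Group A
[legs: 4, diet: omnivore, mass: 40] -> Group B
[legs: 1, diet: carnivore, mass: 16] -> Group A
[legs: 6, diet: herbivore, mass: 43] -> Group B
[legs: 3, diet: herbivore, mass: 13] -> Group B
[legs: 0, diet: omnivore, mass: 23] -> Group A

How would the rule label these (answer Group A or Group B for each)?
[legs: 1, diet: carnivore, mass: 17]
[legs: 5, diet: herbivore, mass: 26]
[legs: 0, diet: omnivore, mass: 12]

The rule appears to be: legs ≤ 1.

Group A, Group B, Group A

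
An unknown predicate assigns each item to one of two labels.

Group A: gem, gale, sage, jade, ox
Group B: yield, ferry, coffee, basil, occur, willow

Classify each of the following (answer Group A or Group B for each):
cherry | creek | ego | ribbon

Group B, Group B, Group A, Group B

Every 'Group A' example satisfies: length ≤ 4. None of the 'Group B' examples do.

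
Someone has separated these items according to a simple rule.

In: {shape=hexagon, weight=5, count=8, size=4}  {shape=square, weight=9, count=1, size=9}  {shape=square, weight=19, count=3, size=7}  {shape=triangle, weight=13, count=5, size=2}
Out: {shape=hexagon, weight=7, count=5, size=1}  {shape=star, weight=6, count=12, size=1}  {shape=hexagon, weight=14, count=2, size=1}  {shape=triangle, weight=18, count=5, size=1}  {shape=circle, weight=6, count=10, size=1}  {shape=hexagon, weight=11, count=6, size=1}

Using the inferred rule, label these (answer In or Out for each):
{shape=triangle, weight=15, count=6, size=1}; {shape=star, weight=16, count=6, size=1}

Out, Out

The common property of the 'In' items is: size ≥ 2. No 'Out' item has it.
{shape=triangle, weight=15, count=6, size=1}: size = 1 — fails this test, so Out.
{shape=star, weight=16, count=6, size=1}: size = 1 — fails this test, so Out.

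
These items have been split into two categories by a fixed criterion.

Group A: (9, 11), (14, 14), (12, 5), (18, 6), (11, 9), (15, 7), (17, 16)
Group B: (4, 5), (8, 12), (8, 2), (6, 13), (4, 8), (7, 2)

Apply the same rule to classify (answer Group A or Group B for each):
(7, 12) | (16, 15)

Group B, Group A

The rule appears to be: first ≥ 9.
Group B: (7, 12), since first 7. Group A: (16, 15), since first 16.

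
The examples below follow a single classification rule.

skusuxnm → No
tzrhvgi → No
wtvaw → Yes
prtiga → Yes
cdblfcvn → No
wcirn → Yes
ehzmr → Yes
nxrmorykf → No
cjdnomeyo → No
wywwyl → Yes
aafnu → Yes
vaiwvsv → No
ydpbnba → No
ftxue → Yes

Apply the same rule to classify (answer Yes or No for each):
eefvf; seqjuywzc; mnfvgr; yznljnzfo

One predicate separates the groups cleanly: length ≤ 6.
eefvf: length 5 — passes, so Yes.
seqjuywzc: length 9 — does not fit, so No.
mnfvgr: length 6 — passes, so Yes.
yznljnzfo: length 9 — does not fit, so No.

Yes, No, Yes, No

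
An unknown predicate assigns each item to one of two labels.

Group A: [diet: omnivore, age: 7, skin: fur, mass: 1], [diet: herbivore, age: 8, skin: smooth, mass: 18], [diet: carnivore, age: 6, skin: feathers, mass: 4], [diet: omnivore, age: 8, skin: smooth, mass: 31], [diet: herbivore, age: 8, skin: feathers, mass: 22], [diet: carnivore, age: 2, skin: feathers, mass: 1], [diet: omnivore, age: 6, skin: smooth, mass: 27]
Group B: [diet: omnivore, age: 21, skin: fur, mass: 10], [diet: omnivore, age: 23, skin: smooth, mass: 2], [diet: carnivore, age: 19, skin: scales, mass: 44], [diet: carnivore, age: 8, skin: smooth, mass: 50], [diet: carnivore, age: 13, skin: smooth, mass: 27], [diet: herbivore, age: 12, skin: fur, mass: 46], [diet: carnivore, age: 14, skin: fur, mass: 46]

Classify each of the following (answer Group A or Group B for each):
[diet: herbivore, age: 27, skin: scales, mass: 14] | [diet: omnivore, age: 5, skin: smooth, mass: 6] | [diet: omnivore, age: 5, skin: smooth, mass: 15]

One predicate separates the groups cleanly: mass ≤ 31 AND age ≤ 8.

Group B, Group A, Group A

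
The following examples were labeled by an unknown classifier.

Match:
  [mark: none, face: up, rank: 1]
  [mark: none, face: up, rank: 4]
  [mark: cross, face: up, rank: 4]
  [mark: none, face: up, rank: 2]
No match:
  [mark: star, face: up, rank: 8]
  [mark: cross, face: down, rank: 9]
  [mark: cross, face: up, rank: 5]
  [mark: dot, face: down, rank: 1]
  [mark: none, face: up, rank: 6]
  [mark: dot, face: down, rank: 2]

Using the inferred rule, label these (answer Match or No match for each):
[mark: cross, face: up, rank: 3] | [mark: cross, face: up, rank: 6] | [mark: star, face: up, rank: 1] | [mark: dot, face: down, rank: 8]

Match, No match, Match, No match

Rule: face is up AND rank ≤ 4. This holds for each 'Match' example and fails for each 'No match' one.
[mark: cross, face: up, rank: 3] → face is up, rank = 3 → Match.
[mark: cross, face: up, rank: 6] → face is up, rank = 6 → No match.
[mark: star, face: up, rank: 1] → face is up, rank = 1 → Match.
[mark: dot, face: down, rank: 8] → face is down, rank = 8 → No match.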